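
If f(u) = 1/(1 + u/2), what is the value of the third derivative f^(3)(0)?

Apply the Taylor formula c_k = f^(k)(a)/k!.
The coefficient of u^3 in the expansion is -1/8, so f′′′(0) = 3! * (-1/8) = -3/4.

-3/4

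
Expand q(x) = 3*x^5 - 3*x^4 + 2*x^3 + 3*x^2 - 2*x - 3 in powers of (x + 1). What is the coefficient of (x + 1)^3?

q(-1) = -6
q′(-1) = 25
q′′(-1) = -102
q′′′(-1) = 264

44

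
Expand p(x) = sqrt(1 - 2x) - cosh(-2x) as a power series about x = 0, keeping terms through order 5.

-7*x^5/8 - 31*x^4/24 - x^3/2 - 5*x^2/2 - x

Combine the two series term by term.
p(0) = 0
p′(0) = -1
p′′(0) = -5
p′′′(0) = -3
p^(4)(0) = -31
p^(5)(0) = -105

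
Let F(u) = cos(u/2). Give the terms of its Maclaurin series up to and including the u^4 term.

[u^0] = 1;  [u^1] = 0;  [u^2] = -1/8;  [u^3] = 0;  [u^4] = 1/384.

u^4/384 - u^2/8 + 1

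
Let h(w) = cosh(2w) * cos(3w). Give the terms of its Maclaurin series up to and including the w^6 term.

Write out both Maclaurin series and multiply, keeping only the needed powers.
[w^0] = 1;  [w^1] = 0;  [w^2] = -5/2;  [w^3] = 0;  [w^4] = -119/24;  [w^5] = 0;  [w^6] = 407/144.

407*w^6/144 - 119*w^4/24 - 5*w^2/2 + 1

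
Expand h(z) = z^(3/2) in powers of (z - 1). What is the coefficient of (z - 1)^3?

h(1) = 1
h′(1) = 3/2
h′′(1) = 3/4
h′′′(1) = -3/8
The Taylor polynomial is Σ h^(k)(1)/k! · (z - 1)^k.

-1/16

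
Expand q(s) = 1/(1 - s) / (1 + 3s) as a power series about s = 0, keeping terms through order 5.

-182*s^5 + 61*s^4 - 20*s^3 + 7*s^2 - 2*s + 1

Write out both Maclaurin series and multiply, keeping only the needed powers.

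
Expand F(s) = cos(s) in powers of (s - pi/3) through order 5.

-sqrt(3)*(s - pi/3)^5/240 + (s - pi/3)^4/48 + sqrt(3)*(s - pi/3)^3/12 - (s - pi/3)^2/4 - sqrt(3)*(s - pi/3)/2 + 1/2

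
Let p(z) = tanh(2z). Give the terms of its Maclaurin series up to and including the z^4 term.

Compute the successive derivatives at the expansion point and divide by k!.
[z^0] = 0;  [z^1] = 2;  [z^2] = 0;  [z^3] = -8/3;  [z^4] = 0.

-8*z^3/3 + 2*z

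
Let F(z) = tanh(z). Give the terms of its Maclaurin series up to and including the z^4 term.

-z^3/3 + z

F(0) = 0
F′(0) = 1
F′′(0) = 0
F′′′(0) = -2
F^(4)(0) = 0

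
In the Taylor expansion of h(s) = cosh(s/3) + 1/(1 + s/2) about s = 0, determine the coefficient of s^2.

Combine the two series term by term.
h(0) = 2
h′(0) = -1/2
h′′(0) = 11/18

11/36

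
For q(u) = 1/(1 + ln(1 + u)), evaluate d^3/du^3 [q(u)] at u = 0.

-14

Plug the Maclaurin series of the inner function into that of the outer and collect terms.
From the series, [u^3] q = -7/3; multiply by 3! = 6 to get -14.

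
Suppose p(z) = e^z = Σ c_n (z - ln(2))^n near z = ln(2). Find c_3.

1/3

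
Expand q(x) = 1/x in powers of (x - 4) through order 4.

Differentiate repeatedly and evaluate at the center.
q(4) = 1/4
q′(4) = -1/16
q′′(4) = 1/32
q′′′(4) = -3/128
q^(4)(4) = 3/128
Then c_k = q^(k)(4)/k! gives each Taylor coefficient.

(x - 4)^4/1024 - (x - 4)^3/256 + (x - 4)^2/64 - (x - 4)/16 + 1/4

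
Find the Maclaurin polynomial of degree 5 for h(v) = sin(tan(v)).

-v^5/40 + v^3/6 + v

Let u equal the inner series; expand the outer function in u and truncate.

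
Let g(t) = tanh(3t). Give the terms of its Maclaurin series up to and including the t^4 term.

-9*t^3 + 3*t

[t^0] = 0;  [t^1] = 3;  [t^2] = 0;  [t^3] = -9;  [t^4] = 0.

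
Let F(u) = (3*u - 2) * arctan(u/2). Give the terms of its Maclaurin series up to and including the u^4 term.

-u^4/8 + u^3/12 + 3*u^2/2 - u

Shift and add copies of the series according to the polynomial's terms.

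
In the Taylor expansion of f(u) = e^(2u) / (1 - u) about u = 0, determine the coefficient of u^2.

Multiply the numerator's expansion by the denominator's geometric series.
[u^0] = 1;  [u^1] = 3;  [u^2] = 5.

5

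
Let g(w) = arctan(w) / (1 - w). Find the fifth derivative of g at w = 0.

104

Expand 1/(denominator) as a geometric series and multiply by the numerator's series.
The coefficient of w^5 in the expansion is 13/15, so g^(5)(0) = 5! * (13/15) = 104.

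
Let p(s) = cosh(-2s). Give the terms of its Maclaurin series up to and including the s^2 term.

2*s^2 + 1

p(0) = 1
p′(0) = 0
p′′(0) = 4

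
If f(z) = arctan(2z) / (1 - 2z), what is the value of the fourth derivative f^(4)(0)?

Write out both Maclaurin series and multiply, keeping only the needed powers.
From the series, [z^4] f = 32/3; multiply by 4! = 24 to get 256.

256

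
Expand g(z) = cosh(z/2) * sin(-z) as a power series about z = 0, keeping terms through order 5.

Multiply the two series term by term and collect like powers.
g(0) = 0
g′(0) = -1
g′′(0) = 0
g′′′(0) = 1/4
g^(4)(0) = 0
g^(5)(0) = 19/16
The Taylor polynomial is Σ g^(k)(0)/k! · z^k.

19*z^5/1920 + z^3/24 - z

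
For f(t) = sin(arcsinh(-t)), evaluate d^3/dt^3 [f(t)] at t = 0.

2

Let u equal the inner series; expand the outer function in u and truncate.
The coefficient of t^3 in the expansion is 1/3, so f′′′(0) = 3! * (1/3) = 2.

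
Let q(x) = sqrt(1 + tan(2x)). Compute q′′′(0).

11

Let u equal the inner series; expand the outer function in u and truncate.
The coefficient of x^3 in the expansion is 11/6, so q′′′(0) = 3! * (11/6) = 11.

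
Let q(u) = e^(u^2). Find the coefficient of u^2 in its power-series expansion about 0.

Compute the successive derivatives at the expansion point and divide by k!.
[u^0] = 1;  [u^1] = 0;  [u^2] = 1.

1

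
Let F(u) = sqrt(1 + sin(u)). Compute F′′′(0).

-1/8

Compose series: expand the inner function first, then feed it into the outer expansion.
From the series, [u^3] F = -1/48; multiply by 3! = 6 to get -1/8.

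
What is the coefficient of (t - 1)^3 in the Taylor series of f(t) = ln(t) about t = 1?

1/3

f(1) = 0
f′(1) = 1
f′′(1) = -1
f′′′(1) = 2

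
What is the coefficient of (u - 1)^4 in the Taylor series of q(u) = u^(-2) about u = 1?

Apply the Taylor formula c_k = f^(k)(a)/k!.
q(1) = 1
q′(1) = -2
q′′(1) = 6
q′′′(1) = -24
q^(4)(1) = 120

5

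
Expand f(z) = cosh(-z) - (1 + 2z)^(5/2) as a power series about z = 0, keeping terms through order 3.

Combine the two series term by term.
[z^0] = 0;  [z^1] = -5;  [z^2] = -7;  [z^3] = -5/2.

-5*z^3/2 - 7*z^2 - 5*z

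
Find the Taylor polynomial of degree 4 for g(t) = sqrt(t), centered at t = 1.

g(1) = 1
g′(1) = 1/2
g′′(1) = -1/4
g′′′(1) = 3/8
g^(4)(1) = -15/16
The Taylor polynomial is Σ g^(k)(1)/k! · (t - 1)^k.

-5*(t - 1)^4/128 + (t - 1)^3/16 - (t - 1)^2/8 + (t - 1)/2 + 1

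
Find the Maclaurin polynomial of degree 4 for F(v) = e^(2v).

F(0) = 1
F′(0) = 2
F′′(0) = 4
F′′′(0) = 8
F^(4)(0) = 16

2*v^4/3 + 4*v^3/3 + 2*v^2 + 2*v + 1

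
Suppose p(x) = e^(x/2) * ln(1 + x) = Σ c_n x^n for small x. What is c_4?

-1/8

Multiply the two series term by term and collect like powers.
p(0) = 0
p′(0) = 1
p′′(0) = 0
p′′′(0) = 5/4
p^(4)(0) = -3
Dividing each by k! gives the coefficients c_0, ..., c_4.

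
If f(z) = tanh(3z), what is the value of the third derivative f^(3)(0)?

-54

Differentiate repeatedly and evaluate at the center.
The coefficient of z^3 in the expansion is -9, so f′′′(0) = 3! * (-9) = -54.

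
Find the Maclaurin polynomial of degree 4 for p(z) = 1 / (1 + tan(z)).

Write 1/(1+u) = 1 - u + u^2 - u^3 + ... and substitute the series for u.
p(0) = 1
p′(0) = -1
p′′(0) = 2
p′′′(0) = -8
p^(4)(0) = 40

5*z^4/3 - 4*z^3/3 + z^2 - z + 1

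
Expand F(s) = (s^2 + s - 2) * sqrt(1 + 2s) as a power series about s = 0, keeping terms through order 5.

Shift and add copies of the series according to the polynomial's terms.

-15*s^5/8 + 5*s^4/4 - s^3/2 + 3*s^2 - s - 2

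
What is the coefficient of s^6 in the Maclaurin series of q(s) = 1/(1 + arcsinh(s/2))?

23/2880

Substitute the inner expansion into the outer series and collect powers.
q(0) = 1
q′(0) = -1/2
q′′(0) = 1/2
q′′′(0) = -5/8
q^(4)(0) = 1
q^(5)(0) = -69/32
q^(6)(0) = 23/4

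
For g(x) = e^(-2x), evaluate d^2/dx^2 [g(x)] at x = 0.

The coefficient of x^2 in the expansion is 2, so g′′(0) = 2! * (2) = 4.

4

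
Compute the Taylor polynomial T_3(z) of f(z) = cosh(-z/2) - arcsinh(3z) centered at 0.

Combine the two series term by term.
f(0) = 1
f′(0) = -3
f′′(0) = 1/4
f′′′(0) = 27

9*z^3/2 + z^2/8 - 3*z + 1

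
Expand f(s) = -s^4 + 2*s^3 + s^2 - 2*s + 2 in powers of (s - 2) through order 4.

Differentiate repeatedly and evaluate at the center.
f(2) = 2
f′(2) = -6
f′′(2) = -22
f′′′(2) = -36
f^(4)(2) = -24

-(s - 2)^4 - 6*(s - 2)^3 - 11*(s - 2)^2 - 6*(s - 2) + 2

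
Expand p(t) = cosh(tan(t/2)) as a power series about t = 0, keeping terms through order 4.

Let u equal the inner series; expand the outer function in u and truncate.
p(0) = 1
p′(0) = 0
p′′(0) = 1/4
p′′′(0) = 0
p^(4)(0) = 9/16

3*t^4/128 + t^2/8 + 1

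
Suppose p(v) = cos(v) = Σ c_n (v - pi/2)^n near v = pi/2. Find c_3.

p(pi/2) = 0
p′(pi/2) = -1
p′′(pi/2) = 0
p′′′(pi/2) = 1
Then c_k = p^(k)(pi/2)/k! gives each Taylor coefficient.

1/6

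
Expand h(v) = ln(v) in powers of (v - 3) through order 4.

-(v - 3)^4/324 + (v - 3)^3/81 - (v - 3)^2/18 + (v - 3)/3 + ln(3)

h(3) = ln(3)
h′(3) = 1/3
h′′(3) = -1/9
h′′′(3) = 2/27
h^(4)(3) = -2/27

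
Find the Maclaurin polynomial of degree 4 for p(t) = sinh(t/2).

t^3/48 + t/2

Use the known series and substitute for the argument.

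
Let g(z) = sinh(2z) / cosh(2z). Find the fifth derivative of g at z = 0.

Write the quotient as an unknown series and match coefficients against numerator = denominator · series.
From the series, [z^5] g = 64/15; multiply by 5! = 120 to get 512.

512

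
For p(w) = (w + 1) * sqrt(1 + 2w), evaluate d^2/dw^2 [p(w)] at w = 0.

1

Multiply each power in the prefactor through the base expansion.
From the series, [w^2] p = 1/2; multiply by 2! = 2 to get 1.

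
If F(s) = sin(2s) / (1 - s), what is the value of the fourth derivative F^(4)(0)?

16

Expand 1/(denominator) as a geometric series and multiply by the numerator's series.
From the series, [s^4] F = 2/3; multiply by 4! = 24 to get 16.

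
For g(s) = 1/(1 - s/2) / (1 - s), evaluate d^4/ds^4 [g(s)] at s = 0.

93/2

Write out both Maclaurin series and multiply, keeping only the needed powers.
The coefficient of s^4 in the expansion is 31/16, so g^(4)(0) = 4! * (31/16) = 93/2.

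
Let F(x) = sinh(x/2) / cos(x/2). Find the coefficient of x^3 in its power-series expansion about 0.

Divide the numerator series by the denominator series (power-series long division).
F(0) = 0
F′(0) = 1/2
F′′(0) = 0
F′′′(0) = 1/2

1/12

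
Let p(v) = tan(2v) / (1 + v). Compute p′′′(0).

Expand each factor separately, then convolve coefficients.
The coefficient of v^3 in the expansion is 14/3, so p′′′(0) = 3! * (14/3) = 28.

28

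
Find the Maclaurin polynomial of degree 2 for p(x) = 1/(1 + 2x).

4*x^2 - 2*x + 1

Differentiate repeatedly and evaluate at the center.
[x^0] = 1;  [x^1] = -2;  [x^2] = 4.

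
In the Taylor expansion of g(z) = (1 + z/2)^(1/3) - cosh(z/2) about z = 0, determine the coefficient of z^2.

-11/72

Combine the two series term by term.
[z^0] = 0;  [z^1] = 1/6;  [z^2] = -11/72.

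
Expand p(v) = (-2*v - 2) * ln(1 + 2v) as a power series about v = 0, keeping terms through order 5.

-24*v^5/5 + 8*v^4/3 - 4*v^3/3 - 4*v

Multiply each power in the prefactor through the base expansion.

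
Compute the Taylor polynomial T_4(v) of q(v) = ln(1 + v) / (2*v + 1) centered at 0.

Multiply the numerator's expansion by the denominator's geometric series.
q(0) = 0
q′(0) = 1
q′′(0) = -5
q′′′(0) = 32
q^(4)(0) = -262

-131*v^4/12 + 16*v^3/3 - 5*v^2/2 + v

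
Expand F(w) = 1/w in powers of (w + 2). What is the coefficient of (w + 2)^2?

-1/8

Differentiate repeatedly and evaluate at the center.
F(-2) = -1/2
F′(-2) = -1/4
F′′(-2) = -1/4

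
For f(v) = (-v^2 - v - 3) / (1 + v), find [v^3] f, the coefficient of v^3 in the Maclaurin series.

Shift and add copies of the series according to the polynomial's terms.

3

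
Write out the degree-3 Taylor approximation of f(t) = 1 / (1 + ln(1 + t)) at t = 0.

Write 1/(1+u) = 1 - u + u^2 - u^3 + ... and substitute the series for u.
[t^0] = 1;  [t^1] = -1;  [t^2] = 3/2;  [t^3] = -7/3.

-7*t^3/3 + 3*t^2/2 - t + 1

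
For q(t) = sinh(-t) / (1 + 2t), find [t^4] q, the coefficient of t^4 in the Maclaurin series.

25/3

Multiply the two series term by term and collect like powers.
q(0) = 0
q′(0) = -1
q′′(0) = 4
q′′′(0) = -25
q^(4)(0) = 200
So c_4 = q^(4)(0)/4! = 25/3.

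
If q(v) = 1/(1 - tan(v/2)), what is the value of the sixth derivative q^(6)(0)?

61/2

Substitute the inner expansion into the outer series and collect powers.
The coefficient of v^6 in the expansion is 61/1440, so q^(6)(0) = 6! * (61/1440) = 61/2.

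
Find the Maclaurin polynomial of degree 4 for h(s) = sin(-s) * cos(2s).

Take the Cauchy product of the two expansions.
h(0) = 0
h′(0) = -1
h′′(0) = 0
h′′′(0) = 13
h^(4)(0) = 0
Then c_k = h^(k)(0)/k! gives each Taylor coefficient.

13*s^3/6 - s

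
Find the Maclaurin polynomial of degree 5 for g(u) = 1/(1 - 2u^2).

g(0) = 1
g′(0) = 0
g′′(0) = 4
g′′′(0) = 0
g^(4)(0) = 96
g^(5)(0) = 0

4*u^4 + 2*u^2 + 1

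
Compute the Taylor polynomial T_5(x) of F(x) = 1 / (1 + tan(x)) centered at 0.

-32*x^5/15 + 5*x^4/3 - 4*x^3/3 + x^2 - x + 1

Expand as Σ (-1)^k u^k with u equal to the inner function's series.
F(0) = 1
F′(0) = -1
F′′(0) = 2
F′′′(0) = -8
F^(4)(0) = 40
F^(5)(0) = -256
Dividing each by k! gives the coefficients c_0, ..., c_5.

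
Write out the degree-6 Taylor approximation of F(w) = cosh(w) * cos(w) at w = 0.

Take the Cauchy product of the two expansions.
F(0) = 1
F′(0) = 0
F′′(0) = 0
F′′′(0) = 0
F^(4)(0) = -4
F^(5)(0) = 0
F^(6)(0) = 0
Then c_k = F^(k)(0)/k! gives each Taylor coefficient.

1 - w^4/6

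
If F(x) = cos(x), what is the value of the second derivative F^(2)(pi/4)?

The coefficient of (x - pi/4)^2 in the expansion is -sqrt(2)/4, so F′′(pi/4) = 2! * (-sqrt(2)/4) = -sqrt(2)/2.

-sqrt(2)/2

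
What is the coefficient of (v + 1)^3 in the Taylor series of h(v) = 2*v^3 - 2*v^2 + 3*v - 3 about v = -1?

h(-1) = -10
h′(-1) = 13
h′′(-1) = -16
h′′′(-1) = 12
The Taylor polynomial is Σ h^(k)(-1)/k! · (v + 1)^k.

2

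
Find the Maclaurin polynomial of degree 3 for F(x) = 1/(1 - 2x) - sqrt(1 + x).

Expand each term separately and add.
F(0) = 0
F′(0) = 3/2
F′′(0) = 33/4
F′′′(0) = 381/8
Dividing each by k! gives the coefficients c_0, ..., c_3.

127*x^3/16 + 33*x^2/8 + 3*x/2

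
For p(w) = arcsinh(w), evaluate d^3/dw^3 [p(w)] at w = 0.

From the series, [w^3] p = -1/6; multiply by 3! = 6 to get -1.

-1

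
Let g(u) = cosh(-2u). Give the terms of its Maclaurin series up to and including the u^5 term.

2*u^4/3 + 2*u^2 + 1

g(0) = 1
g′(0) = 0
g′′(0) = 4
g′′′(0) = 0
g^(4)(0) = 16
g^(5)(0) = 0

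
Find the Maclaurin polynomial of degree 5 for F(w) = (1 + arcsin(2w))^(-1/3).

-27556*w^5/3645 + 848*w^4/243 - 148*w^3/81 + 8*w^2/9 - 2*w/3 + 1

Let u equal the inner series; expand the outer function in u and truncate.
F(0) = 1
F′(0) = -2/3
F′′(0) = 16/9
F′′′(0) = -296/27
F^(4)(0) = 6784/81
F^(5)(0) = -220448/243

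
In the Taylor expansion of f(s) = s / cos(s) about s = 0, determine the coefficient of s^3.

Write the quotient as an unknown series and match coefficients against numerator = denominator · series.
f(0) = 0
f′(0) = 1
f′′(0) = 0
f′′′(0) = 3
The Taylor polynomial is Σ f^(k)(0)/k! · s^k.

1/2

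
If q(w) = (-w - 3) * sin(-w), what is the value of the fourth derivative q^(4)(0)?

-4

Shift and add copies of the series according to the polynomial's terms.
From the series, [w^4] q = -1/6; multiply by 4! = 24 to get -4.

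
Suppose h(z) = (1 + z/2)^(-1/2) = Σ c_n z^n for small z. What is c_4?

35/2048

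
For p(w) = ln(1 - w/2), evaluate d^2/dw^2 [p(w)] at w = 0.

From the series, [w^2] p = -1/8; multiply by 2! = 2 to get -1/4.

-1/4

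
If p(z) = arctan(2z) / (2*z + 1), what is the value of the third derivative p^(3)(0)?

32

Expand 1/(denominator) as a geometric series and multiply by the numerator's series.
The coefficient of z^3 in the expansion is 16/3, so p′′′(0) = 3! * (16/3) = 32.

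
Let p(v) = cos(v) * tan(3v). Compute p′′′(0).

Expand each factor separately, then convolve coefficients.
From the series, [v^3] p = 15/2; multiply by 3! = 6 to get 45.

45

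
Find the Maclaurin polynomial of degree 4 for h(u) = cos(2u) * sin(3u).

Expand each factor separately, then convolve coefficients.
[u^0] = 0;  [u^1] = 3;  [u^2] = 0;  [u^3] = -21/2;  [u^4] = 0.

-21*u^3/2 + 3*u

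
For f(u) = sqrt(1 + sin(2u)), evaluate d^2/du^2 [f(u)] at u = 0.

-1

Let u equal the inner series; expand the outer function in u and truncate.
The coefficient of u^2 in the expansion is -1/2, so f′′(0) = 2! * (-1/2) = -1.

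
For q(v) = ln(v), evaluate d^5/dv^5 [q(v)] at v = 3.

The coefficient of (v - 3)^5 in the expansion is 1/1215, so q^(5)(3) = 5! * (1/1215) = 8/81.

8/81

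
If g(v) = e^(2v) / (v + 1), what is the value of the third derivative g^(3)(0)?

Use 1/(1 - r) = Σ r^k on the denominator, then take the Cauchy product.
From the series, [v^3] g = 1/3; multiply by 3! = 6 to get 2.

2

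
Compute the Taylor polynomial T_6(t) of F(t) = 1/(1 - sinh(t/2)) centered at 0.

77*t^6/2880 + 181*t^5/3840 + t^4/12 + 7*t^3/48 + t^2/4 + t/2 + 1

Plug the Maclaurin series of the inner function into that of the outer and collect terms.
F(0) = 1
F′(0) = 1/2
F′′(0) = 1/2
F′′′(0) = 7/8
F^(4)(0) = 2
F^(5)(0) = 181/32
F^(6)(0) = 77/4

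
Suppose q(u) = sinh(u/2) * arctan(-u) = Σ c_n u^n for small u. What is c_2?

-1/2

Expand each factor separately, then convolve coefficients.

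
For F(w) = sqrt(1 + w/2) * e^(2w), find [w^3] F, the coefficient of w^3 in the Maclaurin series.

Expand each factor separately, then convolve coefficients.
[w^0] = 1;  [w^1] = 9/4;  [w^2] = 79/32;  [w^3] = 683/384.
So c_3 = F′′′(0)/3! = 683/384.

683/384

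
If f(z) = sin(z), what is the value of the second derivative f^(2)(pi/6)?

-1/2

From the series, [(z - pi/6)^2] f = -1/4; multiply by 2! = 2 to get -1/2.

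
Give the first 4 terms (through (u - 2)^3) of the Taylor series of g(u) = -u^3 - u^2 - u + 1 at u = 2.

-(u - 2)^3 - 7*(u - 2)^2 - 17*(u - 2) - 13

g(2) = -13
g′(2) = -17
g′′(2) = -14
g′′′(2) = -6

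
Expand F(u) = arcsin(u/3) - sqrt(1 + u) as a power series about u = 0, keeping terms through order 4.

5*u^4/128 - 73*u^3/1296 + u^2/8 - u/6 - 1

Add the two expansions coefficient-wise.
F(0) = -1
F′(0) = -1/6
F′′(0) = 1/4
F′′′(0) = -73/216
F^(4)(0) = 15/16
The Taylor polynomial is Σ F^(k)(0)/k! · u^k.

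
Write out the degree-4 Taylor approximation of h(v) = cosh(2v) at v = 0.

h(0) = 1
h′(0) = 0
h′′(0) = 4
h′′′(0) = 0
h^(4)(0) = 16
Dividing each by k! gives the coefficients c_0, ..., c_4.

2*v^4/3 + 2*v^2 + 1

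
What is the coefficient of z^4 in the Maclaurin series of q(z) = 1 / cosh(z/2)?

5/384

Invert the denominator's series and multiply.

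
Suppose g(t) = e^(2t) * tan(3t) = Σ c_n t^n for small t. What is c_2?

Multiply the two series term by term and collect like powers.
g(0) = 0
g′(0) = 3
g′′(0) = 12
Then c_k = g^(k)(0)/k! gives each Taylor coefficient.

6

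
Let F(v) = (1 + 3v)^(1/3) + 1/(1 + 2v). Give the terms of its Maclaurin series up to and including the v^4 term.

Expand each term separately and add.
[v^0] = 2;  [v^1] = -1;  [v^2] = 3;  [v^3] = -19/3;  [v^4] = 38/3.

38*v^4/3 - 19*v^3/3 + 3*v^2 - v + 2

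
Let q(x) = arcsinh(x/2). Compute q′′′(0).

Apply the Taylor formula c_k = f^(k)(a)/k!.
The coefficient of x^3 in the expansion is -1/48, so q′′′(0) = 3! * (-1/48) = -1/8.

-1/8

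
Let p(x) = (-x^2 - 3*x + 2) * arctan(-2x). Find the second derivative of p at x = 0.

12

Shift and add copies of the series according to the polynomial's terms.
From the series, [x^2] p = 6; multiply by 2! = 2 to get 12.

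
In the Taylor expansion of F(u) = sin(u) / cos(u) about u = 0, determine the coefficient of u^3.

1/3

Divide the numerator series by the denominator series (power-series long division).
F(0) = 0
F′(0) = 1
F′′(0) = 0
F′′′(0) = 2
So c_3 = F′′′(0)/3! = 1/3.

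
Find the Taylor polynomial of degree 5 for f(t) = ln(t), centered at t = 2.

(t - 2)^5/160 - (t - 2)^4/64 + (t - 2)^3/24 - (t - 2)^2/8 + (t - 2)/2 + ln(2)

[(t - 2)^0] = ln(2);  [(t - 2)^1] = 1/2;  [(t - 2)^2] = -1/8;  [(t - 2)^3] = 1/24;  [(t - 2)^4] = -1/64;  [(t - 2)^5] = 1/160.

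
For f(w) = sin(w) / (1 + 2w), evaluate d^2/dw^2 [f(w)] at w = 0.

Write out both Maclaurin series and multiply, keeping only the needed powers.
The coefficient of w^2 in the expansion is -2, so f′′(0) = 2! * (-2) = -4.

-4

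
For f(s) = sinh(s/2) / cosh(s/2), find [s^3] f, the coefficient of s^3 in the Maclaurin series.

Divide the numerator series by the denominator series (power-series long division).
f(0) = 0
f′(0) = 1/2
f′′(0) = 0
f′′′(0) = -1/4
So c_3 = f′′′(0)/3! = -1/24.

-1/24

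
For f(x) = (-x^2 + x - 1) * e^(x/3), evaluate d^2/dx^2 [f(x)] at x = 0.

-13/9

Multiply each power in the prefactor through the base expansion.
From the series, [x^2] f = -13/18; multiply by 2! = 2 to get -13/9.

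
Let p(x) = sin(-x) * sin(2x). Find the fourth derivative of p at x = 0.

Expand each factor separately, then convolve coefficients.
From the series, [x^4] p = 5/3; multiply by 4! = 24 to get 40.

40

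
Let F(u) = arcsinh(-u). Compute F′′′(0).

Apply the Taylor formula c_k = f^(k)(a)/k!.
The coefficient of u^3 in the expansion is 1/6, so F′′′(0) = 3! * (1/6) = 1.

1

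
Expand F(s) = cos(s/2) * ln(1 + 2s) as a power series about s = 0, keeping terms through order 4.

Write out both Maclaurin series and multiply, keeping only the needed powers.
[s^0] = 0;  [s^1] = 2;  [s^2] = -2;  [s^3] = 29/12;  [s^4] = -15/4.

-15*s^4/4 + 29*s^3/12 - 2*s^2 + 2*s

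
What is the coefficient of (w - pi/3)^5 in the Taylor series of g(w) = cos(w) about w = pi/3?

-sqrt(3)/240

Compute the successive derivatives at the expansion point and divide by k!.
g(pi/3) = 1/2
g′(pi/3) = -sqrt(3)/2
g′′(pi/3) = -1/2
g′′′(pi/3) = sqrt(3)/2
g^(4)(pi/3) = 1/2
g^(5)(pi/3) = -sqrt(3)/2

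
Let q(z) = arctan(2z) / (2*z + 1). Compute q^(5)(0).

Multiply the numerator's expansion by the denominator's geometric series.
The coefficient of z^5 in the expansion is 416/15, so q^(5)(0) = 5! * (416/15) = 3328.

3328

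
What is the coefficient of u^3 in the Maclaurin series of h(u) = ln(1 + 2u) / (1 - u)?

Expand 1/(denominator) as a geometric series and multiply by the numerator's series.
[u^0] = 0;  [u^1] = 2;  [u^2] = 0;  [u^3] = 8/3.

8/3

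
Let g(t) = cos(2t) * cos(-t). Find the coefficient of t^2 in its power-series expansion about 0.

Write out both Maclaurin series and multiply, keeping only the needed powers.
g(0) = 1
g′(0) = 0
g′′(0) = -5
So c_2 = g′′(0)/2! = -5/2.

-5/2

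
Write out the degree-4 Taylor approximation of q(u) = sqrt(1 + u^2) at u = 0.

-u^4/8 + u^2/2 + 1

q(0) = 1
q′(0) = 0
q′′(0) = 1
q′′′(0) = 0
q^(4)(0) = -3
The Taylor polynomial is Σ q^(k)(0)/k! · u^k.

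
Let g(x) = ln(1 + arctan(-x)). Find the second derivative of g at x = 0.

Let u equal the inner series; expand the outer function in u and truncate.
The coefficient of x^2 in the expansion is -1/2, so g′′(0) = 2! * (-1/2) = -1.

-1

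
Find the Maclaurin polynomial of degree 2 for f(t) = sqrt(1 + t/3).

f(0) = 1
f′(0) = 1/6
f′′(0) = -1/36
The Taylor polynomial is Σ f^(k)(0)/k! · t^k.

-t^2/72 + t/6 + 1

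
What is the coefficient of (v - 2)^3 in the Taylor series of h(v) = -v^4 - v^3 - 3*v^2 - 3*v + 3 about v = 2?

[(v - 2)^0] = -39;  [(v - 2)^1] = -59;  [(v - 2)^2] = -33;  [(v - 2)^3] = -9.

-9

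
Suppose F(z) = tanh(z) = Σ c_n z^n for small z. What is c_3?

F(0) = 0
F′(0) = 1
F′′(0) = 0
F′′′(0) = -2
Dividing each by k! gives the coefficients c_0, ..., c_3.

-1/3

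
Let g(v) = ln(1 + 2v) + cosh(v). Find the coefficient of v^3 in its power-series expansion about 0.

8/3

Expand each term separately and add.
[v^0] = 1;  [v^1] = 2;  [v^2] = -3/2;  [v^3] = 8/3.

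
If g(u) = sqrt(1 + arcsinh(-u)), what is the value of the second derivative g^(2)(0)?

-1/4

Compose series: expand the inner function first, then feed it into the outer expansion.
From the series, [u^2] g = -1/8; multiply by 2! = 2 to get -1/4.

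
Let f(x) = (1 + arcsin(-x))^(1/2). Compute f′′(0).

Plug the Maclaurin series of the inner function into that of the outer and collect terms.
The coefficient of x^2 in the expansion is -1/8, so f′′(0) = 2! * (-1/8) = -1/4.

-1/4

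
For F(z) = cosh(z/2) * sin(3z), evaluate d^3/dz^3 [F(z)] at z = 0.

-99/4

Write out both Maclaurin series and multiply, keeping only the needed powers.
From the series, [z^3] F = -33/8; multiply by 3! = 6 to get -99/4.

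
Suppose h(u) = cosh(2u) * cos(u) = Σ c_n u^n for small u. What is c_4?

-7/24

Expand each factor separately, then convolve coefficients.
So c_4 = h^(4)(0)/4! = -7/24.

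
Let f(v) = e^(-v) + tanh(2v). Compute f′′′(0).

-17

Combine the two series term by term.
From the series, [v^3] f = -17/6; multiply by 3! = 6 to get -17.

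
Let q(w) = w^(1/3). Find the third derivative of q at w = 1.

The coefficient of (w - 1)^3 in the expansion is 5/81, so q′′′(1) = 3! * (5/81) = 10/27.

10/27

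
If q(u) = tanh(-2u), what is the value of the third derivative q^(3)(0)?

From the series, [u^3] q = 8/3; multiply by 3! = 6 to get 16.

16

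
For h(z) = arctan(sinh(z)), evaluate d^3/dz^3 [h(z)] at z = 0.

-1

Let u equal the inner series; expand the outer function in u and truncate.
The coefficient of z^3 in the expansion is -1/6, so h′′′(0) = 3! * (-1/6) = -1.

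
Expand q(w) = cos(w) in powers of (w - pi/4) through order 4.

q(pi/4) = sqrt(2)/2
q′(pi/4) = -sqrt(2)/2
q′′(pi/4) = -sqrt(2)/2
q′′′(pi/4) = sqrt(2)/2
q^(4)(pi/4) = sqrt(2)/2

sqrt(2)*(w - pi/4)^4/48 + sqrt(2)*(w - pi/4)^3/12 - sqrt(2)*(w - pi/4)^2/4 - sqrt(2)*(w - pi/4)/2 + sqrt(2)/2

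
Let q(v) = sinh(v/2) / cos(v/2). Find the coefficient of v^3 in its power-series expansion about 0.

1/12

Write the quotient as an unknown series and match coefficients against numerator = denominator · series.
q(0) = 0
q′(0) = 1/2
q′′(0) = 0
q′′′(0) = 1/2
So c_3 = q′′′(0)/3! = 1/12.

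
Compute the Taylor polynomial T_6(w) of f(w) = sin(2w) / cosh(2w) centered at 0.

Invert the denominator's series and multiply.
f(0) = 0
f′(0) = 2
f′′(0) = 0
f′′′(0) = -32
f^(4)(0) = 0
f^(5)(0) = 1152
f^(6)(0) = 0

48*w^5/5 - 16*w^3/3 + 2*w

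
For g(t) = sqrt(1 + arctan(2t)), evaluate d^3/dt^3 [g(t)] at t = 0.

-5

Plug the Maclaurin series of the inner function into that of the outer and collect terms.
From the series, [t^3] g = -5/6; multiply by 3! = 6 to get -5.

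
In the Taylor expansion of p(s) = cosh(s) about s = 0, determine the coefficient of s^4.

1/24

p(0) = 1
p′(0) = 0
p′′(0) = 1
p′′′(0) = 0
p^(4)(0) = 1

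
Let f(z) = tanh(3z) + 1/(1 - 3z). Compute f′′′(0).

Expand each term separately and add.
The coefficient of z^3 in the expansion is 18, so f′′′(0) = 3! * (18) = 108.

108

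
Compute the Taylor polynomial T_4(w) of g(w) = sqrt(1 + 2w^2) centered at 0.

g(0) = 1
g′(0) = 0
g′′(0) = 2
g′′′(0) = 0
g^(4)(0) = -12

-w^4/2 + w^2 + 1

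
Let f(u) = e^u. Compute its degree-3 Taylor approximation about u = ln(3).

[(u - ln(3))^0] = 3;  [(u - ln(3))^1] = 3;  [(u - ln(3))^2] = 3/2;  [(u - ln(3))^3] = 1/2.

(u - ln(3))^3/2 + 3*(u - ln(3))^2/2 + 3*(u - ln(3)) + 3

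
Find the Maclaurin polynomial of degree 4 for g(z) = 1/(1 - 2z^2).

g(0) = 1
g′(0) = 0
g′′(0) = 4
g′′′(0) = 0
g^(4)(0) = 96

4*z^4 + 2*z^2 + 1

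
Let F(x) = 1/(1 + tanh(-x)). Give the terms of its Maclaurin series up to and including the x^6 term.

Substitute the inner expansion into the outer series and collect powers.
F(0) = 1
F′(0) = 1
F′′(0) = 2
F′′′(0) = 4
F^(4)(0) = 8
F^(5)(0) = 16
F^(6)(0) = 32
Then c_k = F^(k)(0)/k! gives each Taylor coefficient.

2*x^6/45 + 2*x^5/15 + x^4/3 + 2*x^3/3 + x^2 + x + 1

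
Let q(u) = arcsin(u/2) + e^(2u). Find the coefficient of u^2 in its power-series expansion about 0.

Add the two expansions coefficient-wise.
q(0) = 1
q′(0) = 5/2
q′′(0) = 4
So c_2 = q′′(0)/2! = 2.

2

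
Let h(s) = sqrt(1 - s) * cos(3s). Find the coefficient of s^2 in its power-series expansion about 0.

Write out both Maclaurin series and multiply, keeping only the needed powers.
[s^0] = 1;  [s^1] = -1/2;  [s^2] = -37/8.

-37/8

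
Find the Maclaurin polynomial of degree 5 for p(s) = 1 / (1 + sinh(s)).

Use the geometric series for the reciprocal, then substitute.
p(0) = 1
p′(0) = -1
p′′(0) = 2
p′′′(0) = -7
p^(4)(0) = 32
p^(5)(0) = -181

-181*s^5/120 + 4*s^4/3 - 7*s^3/6 + s^2 - s + 1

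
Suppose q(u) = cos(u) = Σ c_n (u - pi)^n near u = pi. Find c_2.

1/2

c_2 = q′′(pi)/2! = 1/2.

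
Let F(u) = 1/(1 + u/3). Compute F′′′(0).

The coefficient of u^3 in the expansion is -1/27, so F′′′(0) = 3! * (-1/27) = -2/9.

-2/9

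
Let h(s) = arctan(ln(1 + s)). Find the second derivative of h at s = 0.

Plug the Maclaurin series of the inner function into that of the outer and collect terms.
The coefficient of s^2 in the expansion is -1/2, so h′′(0) = 2! * (-1/2) = -1.

-1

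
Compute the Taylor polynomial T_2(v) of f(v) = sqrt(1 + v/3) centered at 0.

-v^2/72 + v/6 + 1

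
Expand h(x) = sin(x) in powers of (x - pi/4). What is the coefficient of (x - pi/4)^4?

[(x - pi/4)^0] = sqrt(2)/2;  [(x - pi/4)^1] = sqrt(2)/2;  [(x - pi/4)^2] = -sqrt(2)/4;  [(x - pi/4)^3] = -sqrt(2)/12;  [(x - pi/4)^4] = sqrt(2)/48.

sqrt(2)/48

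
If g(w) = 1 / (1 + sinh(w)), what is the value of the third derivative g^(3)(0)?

-7

Expand as Σ (-1)^k u^k with u equal to the inner function's series.
From the series, [w^3] g = -7/6; multiply by 3! = 6 to get -7.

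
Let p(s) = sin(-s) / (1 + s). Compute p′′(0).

2

Expand each factor separately, then convolve coefficients.
The coefficient of s^2 in the expansion is 1, so p′′(0) = 2! * (1) = 2.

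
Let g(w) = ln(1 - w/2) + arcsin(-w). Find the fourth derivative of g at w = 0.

-3/8

Add the two expansions coefficient-wise.
The coefficient of w^4 in the expansion is -1/64, so g^(4)(0) = 4! * (-1/64) = -3/8.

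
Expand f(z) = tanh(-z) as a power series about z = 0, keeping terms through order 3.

Apply the Taylor formula c_k = f^(k)(a)/k!.
f(0) = 0
f′(0) = -1
f′′(0) = 0
f′′′(0) = 2

z^3/3 - z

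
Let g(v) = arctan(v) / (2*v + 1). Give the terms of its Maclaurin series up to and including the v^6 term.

-446*v^6/15 + 223*v^5/15 - 22*v^4/3 + 11*v^3/3 - 2*v^2 + v

Multiply the numerator's expansion by the denominator's geometric series.
g(0) = 0
g′(0) = 1
g′′(0) = -4
g′′′(0) = 22
g^(4)(0) = -176
g^(5)(0) = 1784
g^(6)(0) = -21408
The Taylor polynomial is Σ g^(k)(0)/k! · v^k.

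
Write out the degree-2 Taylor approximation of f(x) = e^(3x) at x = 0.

9*x^2/2 + 3*x + 1

[x^0] = 1;  [x^1] = 3;  [x^2] = 9/2.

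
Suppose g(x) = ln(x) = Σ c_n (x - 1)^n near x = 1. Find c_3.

1/3

g(1) = 0
g′(1) = 1
g′′(1) = -1
g′′′(1) = 2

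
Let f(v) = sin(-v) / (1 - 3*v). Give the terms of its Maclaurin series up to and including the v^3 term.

-53*v^3/6 - 3*v^2 - v

Expand 1/(denominator) as a geometric series and multiply by the numerator's series.
f(0) = 0
f′(0) = -1
f′′(0) = -6
f′′′(0) = -53
Dividing each by k! gives the coefficients c_0, ..., c_3.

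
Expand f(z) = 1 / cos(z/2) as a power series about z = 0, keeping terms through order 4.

5*z^4/384 + z^2/8 + 1

Invert the denominator's series and multiply.
f(0) = 1
f′(0) = 0
f′′(0) = 1/4
f′′′(0) = 0
f^(4)(0) = 5/16
The Taylor polynomial is Σ f^(k)(0)/k! · z^k.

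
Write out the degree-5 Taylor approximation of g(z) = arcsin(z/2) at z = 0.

[z^0] = 0;  [z^1] = 1/2;  [z^2] = 0;  [z^3] = 1/48;  [z^4] = 0;  [z^5] = 3/1280.

3*z^5/1280 + z^3/48 + z/2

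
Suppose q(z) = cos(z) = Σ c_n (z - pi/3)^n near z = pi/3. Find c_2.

-1/4

Differentiate repeatedly and evaluate at the center.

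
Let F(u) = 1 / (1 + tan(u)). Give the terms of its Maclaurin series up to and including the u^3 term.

Use the geometric series for the reciprocal, then substitute.
[u^0] = 1;  [u^1] = -1;  [u^2] = 1;  [u^3] = -4/3.

-4*u^3/3 + u^2 - u + 1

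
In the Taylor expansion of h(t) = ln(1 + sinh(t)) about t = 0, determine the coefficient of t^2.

Plug the Maclaurin series of the inner function into that of the outer and collect terms.
[t^0] = 0;  [t^1] = 1;  [t^2] = -1/2.

-1/2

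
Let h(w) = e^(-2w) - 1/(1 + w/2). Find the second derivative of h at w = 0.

7/2

Add the two expansions coefficient-wise.
The coefficient of w^2 in the expansion is 7/4, so h′′(0) = 2! * (7/4) = 7/2.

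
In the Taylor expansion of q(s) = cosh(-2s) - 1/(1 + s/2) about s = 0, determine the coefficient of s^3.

Expand each term separately and add.
[s^0] = 0;  [s^1] = 1/2;  [s^2] = 7/4;  [s^3] = 1/8.
So c_3 = q′′′(0)/3! = 1/8.

1/8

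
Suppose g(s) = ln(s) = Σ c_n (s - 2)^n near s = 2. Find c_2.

g(2) = ln(2)
g′(2) = 1/2
g′′(2) = -1/4

-1/8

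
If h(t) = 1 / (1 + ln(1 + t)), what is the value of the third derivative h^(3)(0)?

Write 1/(1+u) = 1 - u + u^2 - u^3 + ... and substitute the series for u.
The coefficient of t^3 in the expansion is -7/3, so h′′′(0) = 3! * (-7/3) = -14.

-14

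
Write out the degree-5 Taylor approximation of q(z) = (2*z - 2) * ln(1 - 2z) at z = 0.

24*z^5/5 + 8*z^4/3 + 4*z^3/3 + 4*z

Shift and add copies of the series according to the polynomial's terms.
q(0) = 0
q′(0) = 4
q′′(0) = 0
q′′′(0) = 8
q^(4)(0) = 64
q^(5)(0) = 576
Then c_k = q^(k)(0)/k! gives each Taylor coefficient.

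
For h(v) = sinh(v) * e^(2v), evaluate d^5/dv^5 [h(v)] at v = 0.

121

Expand each factor separately, then convolve coefficients.
From the series, [v^5] h = 121/120; multiply by 5! = 120 to get 121.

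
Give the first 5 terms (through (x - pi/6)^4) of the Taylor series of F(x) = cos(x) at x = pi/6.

Differentiate repeatedly and evaluate at the center.
F(pi/6) = sqrt(3)/2
F′(pi/6) = -1/2
F′′(pi/6) = -sqrt(3)/2
F′′′(pi/6) = 1/2
F^(4)(pi/6) = sqrt(3)/2

sqrt(3)*(x - pi/6)^4/48 + (x - pi/6)^3/12 - sqrt(3)*(x - pi/6)^2/4 - (x - pi/6)/2 + sqrt(3)/2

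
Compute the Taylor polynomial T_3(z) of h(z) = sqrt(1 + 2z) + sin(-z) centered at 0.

2*z^3/3 - z^2/2 + 1

Add the two expansions coefficient-wise.
h(0) = 1
h′(0) = 0
h′′(0) = -1
h′′′(0) = 4
Then c_k = h^(k)(0)/k! gives each Taylor coefficient.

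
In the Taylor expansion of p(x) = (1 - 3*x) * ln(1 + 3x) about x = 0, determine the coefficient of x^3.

45/2

Distribute the polynomial across the series and collect like powers.
p(0) = 0
p′(0) = 3
p′′(0) = -27
p′′′(0) = 135
Then c_k = p^(k)(0)/k! gives each Taylor coefficient.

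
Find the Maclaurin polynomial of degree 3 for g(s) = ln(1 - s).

-s^3/3 - s^2/2 - s

g(0) = 0
g′(0) = -1
g′′(0) = -1
g′′′(0) = -2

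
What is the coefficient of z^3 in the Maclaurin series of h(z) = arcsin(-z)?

-1/6

h(0) = 0
h′(0) = -1
h′′(0) = 0
h′′′(0) = -1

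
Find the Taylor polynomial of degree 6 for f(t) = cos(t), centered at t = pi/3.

-(t - pi/3)^6/1440 - sqrt(3)*(t - pi/3)^5/240 + (t - pi/3)^4/48 + sqrt(3)*(t - pi/3)^3/12 - (t - pi/3)^2/4 - sqrt(3)*(t - pi/3)/2 + 1/2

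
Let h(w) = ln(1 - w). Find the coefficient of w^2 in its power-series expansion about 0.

Apply the Taylor formula c_k = f^(k)(a)/k!.
So c_2 = h′′(0)/2! = -1/2.

-1/2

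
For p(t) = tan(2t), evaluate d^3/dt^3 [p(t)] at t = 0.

The coefficient of t^3 in the expansion is 8/3, so p′′′(0) = 3! * (8/3) = 16.

16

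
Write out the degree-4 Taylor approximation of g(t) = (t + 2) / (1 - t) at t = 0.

3*t^4 + 3*t^3 + 3*t^2 + 3*t + 2

Shift and add copies of the series according to the polynomial's terms.
g(0) = 2
g′(0) = 3
g′′(0) = 6
g′′′(0) = 18
g^(4)(0) = 72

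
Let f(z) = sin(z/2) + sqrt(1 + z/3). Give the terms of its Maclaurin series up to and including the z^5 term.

29*z^5/77760 - 5*z^4/10368 - z^3/54 - z^2/72 + 2*z/3 + 1

Combine the two series term by term.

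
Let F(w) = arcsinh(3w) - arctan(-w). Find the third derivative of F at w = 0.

-29

Combine the two series term by term.
From the series, [w^3] F = -29/6; multiply by 3! = 6 to get -29.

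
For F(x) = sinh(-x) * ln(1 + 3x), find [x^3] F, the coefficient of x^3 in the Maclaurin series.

Expand each factor separately, then convolve coefficients.
F(0) = 0
F′(0) = 0
F′′(0) = -6
F′′′(0) = 27
So c_3 = F′′′(0)/3! = 9/2.

9/2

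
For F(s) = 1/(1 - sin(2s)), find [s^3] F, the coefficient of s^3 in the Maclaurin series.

20/3

Plug the Maclaurin series of the inner function into that of the outer and collect terms.
F(0) = 1
F′(0) = 2
F′′(0) = 8
F′′′(0) = 40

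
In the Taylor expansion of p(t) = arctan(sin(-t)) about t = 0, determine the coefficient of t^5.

Compose series: expand the inner function first, then feed it into the outer expansion.
p(0) = 0
p′(0) = -1
p′′(0) = 0
p′′′(0) = 3
p^(4)(0) = 0
p^(5)(0) = -45
So c_5 = p^(5)(0)/5! = -3/8.

-3/8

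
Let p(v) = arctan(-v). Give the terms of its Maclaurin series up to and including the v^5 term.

-v^5/5 + v^3/3 - v

Apply the Taylor formula c_k = f^(k)(a)/k!.
[v^0] = 0;  [v^1] = -1;  [v^2] = 0;  [v^3] = 1/3;  [v^4] = 0;  [v^5] = -1/5.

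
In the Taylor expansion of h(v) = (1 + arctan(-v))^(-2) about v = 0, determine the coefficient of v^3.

Compose series: expand the inner function first, then feed it into the outer expansion.
h(0) = 1
h′(0) = 2
h′′(0) = 6
h′′′(0) = 20
So c_3 = h′′′(0)/3! = 10/3.

10/3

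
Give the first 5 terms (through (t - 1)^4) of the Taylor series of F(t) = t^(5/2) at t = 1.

F(1) = 1
F′(1) = 5/2
F′′(1) = 15/4
F′′′(1) = 15/8
F^(4)(1) = -15/16
The Taylor polynomial is Σ F^(k)(1)/k! · (t - 1)^k.

-5*(t - 1)^4/128 + 5*(t - 1)^3/16 + 15*(t - 1)^2/8 + 5*(t - 1)/2 + 1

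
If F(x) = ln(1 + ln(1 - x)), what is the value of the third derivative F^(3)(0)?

-7

Substitute the inner expansion into the outer series and collect powers.
From the series, [x^3] F = -7/6; multiply by 3! = 6 to get -7.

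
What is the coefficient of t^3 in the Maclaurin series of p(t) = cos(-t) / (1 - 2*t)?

7

Use 1/(1 - r) = Σ r^k on the denominator, then take the Cauchy product.
p(0) = 1
p′(0) = 2
p′′(0) = 7
p′′′(0) = 42
Then c_k = p^(k)(0)/k! gives each Taylor coefficient.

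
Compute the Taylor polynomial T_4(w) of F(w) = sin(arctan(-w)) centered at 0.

Substitute the inner expansion into the outer series and collect powers.

w^3/2 - w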